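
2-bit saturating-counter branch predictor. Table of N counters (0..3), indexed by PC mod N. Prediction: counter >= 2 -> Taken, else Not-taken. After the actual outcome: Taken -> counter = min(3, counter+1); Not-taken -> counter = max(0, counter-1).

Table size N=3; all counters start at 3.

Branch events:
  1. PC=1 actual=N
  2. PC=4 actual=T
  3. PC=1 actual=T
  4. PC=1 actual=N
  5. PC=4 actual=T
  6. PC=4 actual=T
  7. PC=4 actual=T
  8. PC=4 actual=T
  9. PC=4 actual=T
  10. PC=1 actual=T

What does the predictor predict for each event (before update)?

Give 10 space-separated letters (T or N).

Answer: T T T T T T T T T T

Derivation:
Ev 1: PC=1 idx=1 pred=T actual=N -> ctr[1]=2
Ev 2: PC=4 idx=1 pred=T actual=T -> ctr[1]=3
Ev 3: PC=1 idx=1 pred=T actual=T -> ctr[1]=3
Ev 4: PC=1 idx=1 pred=T actual=N -> ctr[1]=2
Ev 5: PC=4 idx=1 pred=T actual=T -> ctr[1]=3
Ev 6: PC=4 idx=1 pred=T actual=T -> ctr[1]=3
Ev 7: PC=4 idx=1 pred=T actual=T -> ctr[1]=3
Ev 8: PC=4 idx=1 pred=T actual=T -> ctr[1]=3
Ev 9: PC=4 idx=1 pred=T actual=T -> ctr[1]=3
Ev 10: PC=1 idx=1 pred=T actual=T -> ctr[1]=3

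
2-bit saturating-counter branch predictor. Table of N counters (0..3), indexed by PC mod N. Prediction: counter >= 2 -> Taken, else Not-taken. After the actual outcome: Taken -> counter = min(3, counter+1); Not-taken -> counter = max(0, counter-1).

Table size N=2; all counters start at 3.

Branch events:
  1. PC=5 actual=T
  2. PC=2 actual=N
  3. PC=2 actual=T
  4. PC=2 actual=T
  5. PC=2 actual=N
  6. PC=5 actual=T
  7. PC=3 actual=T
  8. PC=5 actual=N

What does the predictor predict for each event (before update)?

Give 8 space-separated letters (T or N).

Ev 1: PC=5 idx=1 pred=T actual=T -> ctr[1]=3
Ev 2: PC=2 idx=0 pred=T actual=N -> ctr[0]=2
Ev 3: PC=2 idx=0 pred=T actual=T -> ctr[0]=3
Ev 4: PC=2 idx=0 pred=T actual=T -> ctr[0]=3
Ev 5: PC=2 idx=0 pred=T actual=N -> ctr[0]=2
Ev 6: PC=5 idx=1 pred=T actual=T -> ctr[1]=3
Ev 7: PC=3 idx=1 pred=T actual=T -> ctr[1]=3
Ev 8: PC=5 idx=1 pred=T actual=N -> ctr[1]=2

Answer: T T T T T T T T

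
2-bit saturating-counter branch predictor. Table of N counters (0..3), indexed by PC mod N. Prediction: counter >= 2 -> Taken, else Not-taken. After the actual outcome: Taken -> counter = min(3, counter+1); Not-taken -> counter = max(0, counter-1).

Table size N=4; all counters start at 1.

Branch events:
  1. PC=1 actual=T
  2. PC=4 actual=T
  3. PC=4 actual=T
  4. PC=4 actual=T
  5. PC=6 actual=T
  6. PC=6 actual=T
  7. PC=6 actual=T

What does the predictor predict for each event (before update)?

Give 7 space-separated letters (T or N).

Ev 1: PC=1 idx=1 pred=N actual=T -> ctr[1]=2
Ev 2: PC=4 idx=0 pred=N actual=T -> ctr[0]=2
Ev 3: PC=4 idx=0 pred=T actual=T -> ctr[0]=3
Ev 4: PC=4 idx=0 pred=T actual=T -> ctr[0]=3
Ev 5: PC=6 idx=2 pred=N actual=T -> ctr[2]=2
Ev 6: PC=6 idx=2 pred=T actual=T -> ctr[2]=3
Ev 7: PC=6 idx=2 pred=T actual=T -> ctr[2]=3

Answer: N N T T N T T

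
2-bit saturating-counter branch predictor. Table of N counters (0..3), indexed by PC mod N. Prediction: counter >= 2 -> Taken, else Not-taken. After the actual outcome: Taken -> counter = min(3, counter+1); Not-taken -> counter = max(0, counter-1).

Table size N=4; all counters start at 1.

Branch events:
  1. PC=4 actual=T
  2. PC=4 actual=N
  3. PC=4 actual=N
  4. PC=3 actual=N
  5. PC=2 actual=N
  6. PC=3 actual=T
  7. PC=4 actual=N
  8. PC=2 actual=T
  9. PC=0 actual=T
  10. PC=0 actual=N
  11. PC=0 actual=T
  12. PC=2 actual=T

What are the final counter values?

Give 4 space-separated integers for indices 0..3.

Answer: 1 1 2 1

Derivation:
Ev 1: PC=4 idx=0 pred=N actual=T -> ctr[0]=2
Ev 2: PC=4 idx=0 pred=T actual=N -> ctr[0]=1
Ev 3: PC=4 idx=0 pred=N actual=N -> ctr[0]=0
Ev 4: PC=3 idx=3 pred=N actual=N -> ctr[3]=0
Ev 5: PC=2 idx=2 pred=N actual=N -> ctr[2]=0
Ev 6: PC=3 idx=3 pred=N actual=T -> ctr[3]=1
Ev 7: PC=4 idx=0 pred=N actual=N -> ctr[0]=0
Ev 8: PC=2 idx=2 pred=N actual=T -> ctr[2]=1
Ev 9: PC=0 idx=0 pred=N actual=T -> ctr[0]=1
Ev 10: PC=0 idx=0 pred=N actual=N -> ctr[0]=0
Ev 11: PC=0 idx=0 pred=N actual=T -> ctr[0]=1
Ev 12: PC=2 idx=2 pred=N actual=T -> ctr[2]=2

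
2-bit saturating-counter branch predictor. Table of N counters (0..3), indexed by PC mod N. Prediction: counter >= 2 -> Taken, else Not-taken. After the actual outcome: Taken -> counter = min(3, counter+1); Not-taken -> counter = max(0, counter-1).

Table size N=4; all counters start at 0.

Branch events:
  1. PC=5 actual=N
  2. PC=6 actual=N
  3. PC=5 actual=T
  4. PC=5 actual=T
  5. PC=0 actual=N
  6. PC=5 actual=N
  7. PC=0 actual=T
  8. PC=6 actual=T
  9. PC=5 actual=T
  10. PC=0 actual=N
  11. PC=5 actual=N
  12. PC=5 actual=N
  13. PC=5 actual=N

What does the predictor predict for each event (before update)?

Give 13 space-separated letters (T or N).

Answer: N N N N N T N N N N T N N

Derivation:
Ev 1: PC=5 idx=1 pred=N actual=N -> ctr[1]=0
Ev 2: PC=6 idx=2 pred=N actual=N -> ctr[2]=0
Ev 3: PC=5 idx=1 pred=N actual=T -> ctr[1]=1
Ev 4: PC=5 idx=1 pred=N actual=T -> ctr[1]=2
Ev 5: PC=0 idx=0 pred=N actual=N -> ctr[0]=0
Ev 6: PC=5 idx=1 pred=T actual=N -> ctr[1]=1
Ev 7: PC=0 idx=0 pred=N actual=T -> ctr[0]=1
Ev 8: PC=6 idx=2 pred=N actual=T -> ctr[2]=1
Ev 9: PC=5 idx=1 pred=N actual=T -> ctr[1]=2
Ev 10: PC=0 idx=0 pred=N actual=N -> ctr[0]=0
Ev 11: PC=5 idx=1 pred=T actual=N -> ctr[1]=1
Ev 12: PC=5 idx=1 pred=N actual=N -> ctr[1]=0
Ev 13: PC=5 idx=1 pred=N actual=N -> ctr[1]=0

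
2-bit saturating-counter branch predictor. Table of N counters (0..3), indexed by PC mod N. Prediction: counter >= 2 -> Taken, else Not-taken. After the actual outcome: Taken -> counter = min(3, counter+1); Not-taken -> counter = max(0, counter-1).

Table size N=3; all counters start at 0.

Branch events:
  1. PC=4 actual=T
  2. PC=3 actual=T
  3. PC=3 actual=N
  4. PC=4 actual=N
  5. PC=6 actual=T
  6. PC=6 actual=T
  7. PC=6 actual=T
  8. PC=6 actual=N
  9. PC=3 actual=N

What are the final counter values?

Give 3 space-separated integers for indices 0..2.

Ev 1: PC=4 idx=1 pred=N actual=T -> ctr[1]=1
Ev 2: PC=3 idx=0 pred=N actual=T -> ctr[0]=1
Ev 3: PC=3 idx=0 pred=N actual=N -> ctr[0]=0
Ev 4: PC=4 idx=1 pred=N actual=N -> ctr[1]=0
Ev 5: PC=6 idx=0 pred=N actual=T -> ctr[0]=1
Ev 6: PC=6 idx=0 pred=N actual=T -> ctr[0]=2
Ev 7: PC=6 idx=0 pred=T actual=T -> ctr[0]=3
Ev 8: PC=6 idx=0 pred=T actual=N -> ctr[0]=2
Ev 9: PC=3 idx=0 pred=T actual=N -> ctr[0]=1

Answer: 1 0 0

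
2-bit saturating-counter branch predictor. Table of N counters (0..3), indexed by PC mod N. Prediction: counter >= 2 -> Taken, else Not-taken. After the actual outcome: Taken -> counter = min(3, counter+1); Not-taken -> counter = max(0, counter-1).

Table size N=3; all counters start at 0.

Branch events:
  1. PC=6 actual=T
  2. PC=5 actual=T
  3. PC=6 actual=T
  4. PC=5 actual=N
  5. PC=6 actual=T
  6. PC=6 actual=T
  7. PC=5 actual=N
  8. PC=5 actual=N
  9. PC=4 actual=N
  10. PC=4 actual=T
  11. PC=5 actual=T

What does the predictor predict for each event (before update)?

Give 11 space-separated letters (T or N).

Answer: N N N N T T N N N N N

Derivation:
Ev 1: PC=6 idx=0 pred=N actual=T -> ctr[0]=1
Ev 2: PC=5 idx=2 pred=N actual=T -> ctr[2]=1
Ev 3: PC=6 idx=0 pred=N actual=T -> ctr[0]=2
Ev 4: PC=5 idx=2 pred=N actual=N -> ctr[2]=0
Ev 5: PC=6 idx=0 pred=T actual=T -> ctr[0]=3
Ev 6: PC=6 idx=0 pred=T actual=T -> ctr[0]=3
Ev 7: PC=5 idx=2 pred=N actual=N -> ctr[2]=0
Ev 8: PC=5 idx=2 pred=N actual=N -> ctr[2]=0
Ev 9: PC=4 idx=1 pred=N actual=N -> ctr[1]=0
Ev 10: PC=4 idx=1 pred=N actual=T -> ctr[1]=1
Ev 11: PC=5 idx=2 pred=N actual=T -> ctr[2]=1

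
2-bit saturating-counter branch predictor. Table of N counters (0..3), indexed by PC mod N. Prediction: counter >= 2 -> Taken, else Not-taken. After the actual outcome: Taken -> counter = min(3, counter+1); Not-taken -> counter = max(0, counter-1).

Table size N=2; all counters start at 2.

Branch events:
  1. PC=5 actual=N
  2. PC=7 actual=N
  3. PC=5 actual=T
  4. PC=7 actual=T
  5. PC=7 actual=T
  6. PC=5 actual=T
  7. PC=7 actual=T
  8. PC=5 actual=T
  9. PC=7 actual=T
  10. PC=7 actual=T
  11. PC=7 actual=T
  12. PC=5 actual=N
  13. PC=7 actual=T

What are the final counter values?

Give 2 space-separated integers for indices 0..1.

Ev 1: PC=5 idx=1 pred=T actual=N -> ctr[1]=1
Ev 2: PC=7 idx=1 pred=N actual=N -> ctr[1]=0
Ev 3: PC=5 idx=1 pred=N actual=T -> ctr[1]=1
Ev 4: PC=7 idx=1 pred=N actual=T -> ctr[1]=2
Ev 5: PC=7 idx=1 pred=T actual=T -> ctr[1]=3
Ev 6: PC=5 idx=1 pred=T actual=T -> ctr[1]=3
Ev 7: PC=7 idx=1 pred=T actual=T -> ctr[1]=3
Ev 8: PC=5 idx=1 pred=T actual=T -> ctr[1]=3
Ev 9: PC=7 idx=1 pred=T actual=T -> ctr[1]=3
Ev 10: PC=7 idx=1 pred=T actual=T -> ctr[1]=3
Ev 11: PC=7 idx=1 pred=T actual=T -> ctr[1]=3
Ev 12: PC=5 idx=1 pred=T actual=N -> ctr[1]=2
Ev 13: PC=7 idx=1 pred=T actual=T -> ctr[1]=3

Answer: 2 3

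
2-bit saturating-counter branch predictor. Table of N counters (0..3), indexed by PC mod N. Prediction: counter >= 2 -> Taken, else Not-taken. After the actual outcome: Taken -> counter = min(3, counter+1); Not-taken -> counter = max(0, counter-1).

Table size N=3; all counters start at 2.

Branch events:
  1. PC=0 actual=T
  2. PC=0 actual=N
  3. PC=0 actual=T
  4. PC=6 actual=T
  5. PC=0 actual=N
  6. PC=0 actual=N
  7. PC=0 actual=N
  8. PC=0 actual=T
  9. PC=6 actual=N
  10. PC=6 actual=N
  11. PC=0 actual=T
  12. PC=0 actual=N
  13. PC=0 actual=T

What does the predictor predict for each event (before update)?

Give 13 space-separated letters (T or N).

Answer: T T T T T T N N N N N N N

Derivation:
Ev 1: PC=0 idx=0 pred=T actual=T -> ctr[0]=3
Ev 2: PC=0 idx=0 pred=T actual=N -> ctr[0]=2
Ev 3: PC=0 idx=0 pred=T actual=T -> ctr[0]=3
Ev 4: PC=6 idx=0 pred=T actual=T -> ctr[0]=3
Ev 5: PC=0 idx=0 pred=T actual=N -> ctr[0]=2
Ev 6: PC=0 idx=0 pred=T actual=N -> ctr[0]=1
Ev 7: PC=0 idx=0 pred=N actual=N -> ctr[0]=0
Ev 8: PC=0 idx=0 pred=N actual=T -> ctr[0]=1
Ev 9: PC=6 idx=0 pred=N actual=N -> ctr[0]=0
Ev 10: PC=6 idx=0 pred=N actual=N -> ctr[0]=0
Ev 11: PC=0 idx=0 pred=N actual=T -> ctr[0]=1
Ev 12: PC=0 idx=0 pred=N actual=N -> ctr[0]=0
Ev 13: PC=0 idx=0 pred=N actual=T -> ctr[0]=1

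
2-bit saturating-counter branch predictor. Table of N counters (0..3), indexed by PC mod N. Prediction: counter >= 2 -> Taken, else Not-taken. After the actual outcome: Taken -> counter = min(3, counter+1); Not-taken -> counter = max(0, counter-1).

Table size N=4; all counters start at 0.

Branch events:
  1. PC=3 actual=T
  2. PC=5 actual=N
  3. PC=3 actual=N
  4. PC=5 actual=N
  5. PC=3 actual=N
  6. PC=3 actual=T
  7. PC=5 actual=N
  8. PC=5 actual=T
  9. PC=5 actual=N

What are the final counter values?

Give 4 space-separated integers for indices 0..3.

Answer: 0 0 0 1

Derivation:
Ev 1: PC=3 idx=3 pred=N actual=T -> ctr[3]=1
Ev 2: PC=5 idx=1 pred=N actual=N -> ctr[1]=0
Ev 3: PC=3 idx=3 pred=N actual=N -> ctr[3]=0
Ev 4: PC=5 idx=1 pred=N actual=N -> ctr[1]=0
Ev 5: PC=3 idx=3 pred=N actual=N -> ctr[3]=0
Ev 6: PC=3 idx=3 pred=N actual=T -> ctr[3]=1
Ev 7: PC=5 idx=1 pred=N actual=N -> ctr[1]=0
Ev 8: PC=5 idx=1 pred=N actual=T -> ctr[1]=1
Ev 9: PC=5 idx=1 pred=N actual=N -> ctr[1]=0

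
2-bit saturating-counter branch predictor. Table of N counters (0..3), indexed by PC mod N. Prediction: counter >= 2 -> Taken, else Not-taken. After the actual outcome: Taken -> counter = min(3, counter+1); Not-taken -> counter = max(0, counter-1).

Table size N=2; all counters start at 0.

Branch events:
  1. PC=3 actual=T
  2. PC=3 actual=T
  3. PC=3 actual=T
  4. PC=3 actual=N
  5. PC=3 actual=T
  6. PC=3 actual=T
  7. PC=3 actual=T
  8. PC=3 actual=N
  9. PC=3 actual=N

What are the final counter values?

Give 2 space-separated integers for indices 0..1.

Ev 1: PC=3 idx=1 pred=N actual=T -> ctr[1]=1
Ev 2: PC=3 idx=1 pred=N actual=T -> ctr[1]=2
Ev 3: PC=3 idx=1 pred=T actual=T -> ctr[1]=3
Ev 4: PC=3 idx=1 pred=T actual=N -> ctr[1]=2
Ev 5: PC=3 idx=1 pred=T actual=T -> ctr[1]=3
Ev 6: PC=3 idx=1 pred=T actual=T -> ctr[1]=3
Ev 7: PC=3 idx=1 pred=T actual=T -> ctr[1]=3
Ev 8: PC=3 idx=1 pred=T actual=N -> ctr[1]=2
Ev 9: PC=3 idx=1 pred=T actual=N -> ctr[1]=1

Answer: 0 1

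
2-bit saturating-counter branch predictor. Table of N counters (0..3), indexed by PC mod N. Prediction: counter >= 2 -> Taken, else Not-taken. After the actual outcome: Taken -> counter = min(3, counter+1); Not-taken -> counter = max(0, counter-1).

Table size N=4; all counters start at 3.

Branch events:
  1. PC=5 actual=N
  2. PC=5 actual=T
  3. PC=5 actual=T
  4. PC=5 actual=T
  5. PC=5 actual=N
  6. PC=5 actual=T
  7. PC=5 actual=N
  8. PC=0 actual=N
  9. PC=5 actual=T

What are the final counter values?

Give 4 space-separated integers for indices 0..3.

Ev 1: PC=5 idx=1 pred=T actual=N -> ctr[1]=2
Ev 2: PC=5 idx=1 pred=T actual=T -> ctr[1]=3
Ev 3: PC=5 idx=1 pred=T actual=T -> ctr[1]=3
Ev 4: PC=5 idx=1 pred=T actual=T -> ctr[1]=3
Ev 5: PC=5 idx=1 pred=T actual=N -> ctr[1]=2
Ev 6: PC=5 idx=1 pred=T actual=T -> ctr[1]=3
Ev 7: PC=5 idx=1 pred=T actual=N -> ctr[1]=2
Ev 8: PC=0 idx=0 pred=T actual=N -> ctr[0]=2
Ev 9: PC=5 idx=1 pred=T actual=T -> ctr[1]=3

Answer: 2 3 3 3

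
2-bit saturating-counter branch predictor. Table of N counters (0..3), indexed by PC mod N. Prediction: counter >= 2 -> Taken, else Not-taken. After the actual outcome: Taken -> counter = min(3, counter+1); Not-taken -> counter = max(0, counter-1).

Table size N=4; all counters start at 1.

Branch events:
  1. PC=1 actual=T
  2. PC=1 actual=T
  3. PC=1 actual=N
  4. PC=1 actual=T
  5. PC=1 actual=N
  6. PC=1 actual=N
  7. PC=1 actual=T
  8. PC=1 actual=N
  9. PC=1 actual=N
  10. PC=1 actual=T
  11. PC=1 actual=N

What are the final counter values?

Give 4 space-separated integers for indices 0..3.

Answer: 1 0 1 1

Derivation:
Ev 1: PC=1 idx=1 pred=N actual=T -> ctr[1]=2
Ev 2: PC=1 idx=1 pred=T actual=T -> ctr[1]=3
Ev 3: PC=1 idx=1 pred=T actual=N -> ctr[1]=2
Ev 4: PC=1 idx=1 pred=T actual=T -> ctr[1]=3
Ev 5: PC=1 idx=1 pred=T actual=N -> ctr[1]=2
Ev 6: PC=1 idx=1 pred=T actual=N -> ctr[1]=1
Ev 7: PC=1 idx=1 pred=N actual=T -> ctr[1]=2
Ev 8: PC=1 idx=1 pred=T actual=N -> ctr[1]=1
Ev 9: PC=1 idx=1 pred=N actual=N -> ctr[1]=0
Ev 10: PC=1 idx=1 pred=N actual=T -> ctr[1]=1
Ev 11: PC=1 idx=1 pred=N actual=N -> ctr[1]=0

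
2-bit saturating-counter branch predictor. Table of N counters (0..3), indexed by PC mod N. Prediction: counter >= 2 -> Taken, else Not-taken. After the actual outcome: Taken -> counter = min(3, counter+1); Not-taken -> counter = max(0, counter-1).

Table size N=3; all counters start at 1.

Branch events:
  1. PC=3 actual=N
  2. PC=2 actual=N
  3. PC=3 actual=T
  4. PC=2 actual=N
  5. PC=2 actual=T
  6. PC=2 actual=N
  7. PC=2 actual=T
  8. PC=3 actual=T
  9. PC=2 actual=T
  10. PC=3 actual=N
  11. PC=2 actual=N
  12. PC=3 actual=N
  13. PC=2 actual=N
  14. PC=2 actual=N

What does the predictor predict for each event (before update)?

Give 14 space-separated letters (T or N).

Answer: N N N N N N N N N T T N N N

Derivation:
Ev 1: PC=3 idx=0 pred=N actual=N -> ctr[0]=0
Ev 2: PC=2 idx=2 pred=N actual=N -> ctr[2]=0
Ev 3: PC=3 idx=0 pred=N actual=T -> ctr[0]=1
Ev 4: PC=2 idx=2 pred=N actual=N -> ctr[2]=0
Ev 5: PC=2 idx=2 pred=N actual=T -> ctr[2]=1
Ev 6: PC=2 idx=2 pred=N actual=N -> ctr[2]=0
Ev 7: PC=2 idx=2 pred=N actual=T -> ctr[2]=1
Ev 8: PC=3 idx=0 pred=N actual=T -> ctr[0]=2
Ev 9: PC=2 idx=2 pred=N actual=T -> ctr[2]=2
Ev 10: PC=3 idx=0 pred=T actual=N -> ctr[0]=1
Ev 11: PC=2 idx=2 pred=T actual=N -> ctr[2]=1
Ev 12: PC=3 idx=0 pred=N actual=N -> ctr[0]=0
Ev 13: PC=2 idx=2 pred=N actual=N -> ctr[2]=0
Ev 14: PC=2 idx=2 pred=N actual=N -> ctr[2]=0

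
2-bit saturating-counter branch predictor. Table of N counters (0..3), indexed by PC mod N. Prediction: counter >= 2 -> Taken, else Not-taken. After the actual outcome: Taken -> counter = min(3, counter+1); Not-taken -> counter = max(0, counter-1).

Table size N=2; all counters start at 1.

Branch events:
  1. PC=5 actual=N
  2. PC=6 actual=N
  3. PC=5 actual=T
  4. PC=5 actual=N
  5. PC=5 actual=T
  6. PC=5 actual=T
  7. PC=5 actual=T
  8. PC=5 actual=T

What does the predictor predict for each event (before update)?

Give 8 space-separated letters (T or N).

Answer: N N N N N N T T

Derivation:
Ev 1: PC=5 idx=1 pred=N actual=N -> ctr[1]=0
Ev 2: PC=6 idx=0 pred=N actual=N -> ctr[0]=0
Ev 3: PC=5 idx=1 pred=N actual=T -> ctr[1]=1
Ev 4: PC=5 idx=1 pred=N actual=N -> ctr[1]=0
Ev 5: PC=5 idx=1 pred=N actual=T -> ctr[1]=1
Ev 6: PC=5 idx=1 pred=N actual=T -> ctr[1]=2
Ev 7: PC=5 idx=1 pred=T actual=T -> ctr[1]=3
Ev 8: PC=5 idx=1 pred=T actual=T -> ctr[1]=3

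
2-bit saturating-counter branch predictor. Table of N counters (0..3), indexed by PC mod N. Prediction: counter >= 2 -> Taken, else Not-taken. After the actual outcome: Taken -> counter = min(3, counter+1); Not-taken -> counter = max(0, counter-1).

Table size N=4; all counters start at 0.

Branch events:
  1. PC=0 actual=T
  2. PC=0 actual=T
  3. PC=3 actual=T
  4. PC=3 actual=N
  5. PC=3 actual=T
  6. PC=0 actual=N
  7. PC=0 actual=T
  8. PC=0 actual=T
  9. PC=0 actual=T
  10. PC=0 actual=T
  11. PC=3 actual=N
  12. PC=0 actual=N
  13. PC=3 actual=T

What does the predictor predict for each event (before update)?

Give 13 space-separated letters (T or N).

Ev 1: PC=0 idx=0 pred=N actual=T -> ctr[0]=1
Ev 2: PC=0 idx=0 pred=N actual=T -> ctr[0]=2
Ev 3: PC=3 idx=3 pred=N actual=T -> ctr[3]=1
Ev 4: PC=3 idx=3 pred=N actual=N -> ctr[3]=0
Ev 5: PC=3 idx=3 pred=N actual=T -> ctr[3]=1
Ev 6: PC=0 idx=0 pred=T actual=N -> ctr[0]=1
Ev 7: PC=0 idx=0 pred=N actual=T -> ctr[0]=2
Ev 8: PC=0 idx=0 pred=T actual=T -> ctr[0]=3
Ev 9: PC=0 idx=0 pred=T actual=T -> ctr[0]=3
Ev 10: PC=0 idx=0 pred=T actual=T -> ctr[0]=3
Ev 11: PC=3 idx=3 pred=N actual=N -> ctr[3]=0
Ev 12: PC=0 idx=0 pred=T actual=N -> ctr[0]=2
Ev 13: PC=3 idx=3 pred=N actual=T -> ctr[3]=1

Answer: N N N N N T N T T T N T N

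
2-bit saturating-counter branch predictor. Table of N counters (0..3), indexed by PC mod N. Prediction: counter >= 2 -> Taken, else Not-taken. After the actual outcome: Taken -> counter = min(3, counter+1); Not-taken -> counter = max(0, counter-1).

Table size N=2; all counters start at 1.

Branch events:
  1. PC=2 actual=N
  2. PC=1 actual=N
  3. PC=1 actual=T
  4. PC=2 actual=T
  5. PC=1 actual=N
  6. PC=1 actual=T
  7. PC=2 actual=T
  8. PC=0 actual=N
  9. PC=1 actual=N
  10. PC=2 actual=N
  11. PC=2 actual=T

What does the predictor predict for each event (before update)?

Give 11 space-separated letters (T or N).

Ev 1: PC=2 idx=0 pred=N actual=N -> ctr[0]=0
Ev 2: PC=1 idx=1 pred=N actual=N -> ctr[1]=0
Ev 3: PC=1 idx=1 pred=N actual=T -> ctr[1]=1
Ev 4: PC=2 idx=0 pred=N actual=T -> ctr[0]=1
Ev 5: PC=1 idx=1 pred=N actual=N -> ctr[1]=0
Ev 6: PC=1 idx=1 pred=N actual=T -> ctr[1]=1
Ev 7: PC=2 idx=0 pred=N actual=T -> ctr[0]=2
Ev 8: PC=0 idx=0 pred=T actual=N -> ctr[0]=1
Ev 9: PC=1 idx=1 pred=N actual=N -> ctr[1]=0
Ev 10: PC=2 idx=0 pred=N actual=N -> ctr[0]=0
Ev 11: PC=2 idx=0 pred=N actual=T -> ctr[0]=1

Answer: N N N N N N N T N N N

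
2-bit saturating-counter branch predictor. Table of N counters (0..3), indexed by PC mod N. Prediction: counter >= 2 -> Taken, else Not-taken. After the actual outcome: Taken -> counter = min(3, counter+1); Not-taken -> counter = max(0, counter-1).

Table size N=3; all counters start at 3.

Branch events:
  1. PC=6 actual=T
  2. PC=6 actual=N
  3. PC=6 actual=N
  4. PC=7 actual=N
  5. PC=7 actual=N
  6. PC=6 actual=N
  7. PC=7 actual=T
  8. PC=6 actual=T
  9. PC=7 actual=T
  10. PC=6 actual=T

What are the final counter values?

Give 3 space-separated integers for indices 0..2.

Answer: 2 3 3

Derivation:
Ev 1: PC=6 idx=0 pred=T actual=T -> ctr[0]=3
Ev 2: PC=6 idx=0 pred=T actual=N -> ctr[0]=2
Ev 3: PC=6 idx=0 pred=T actual=N -> ctr[0]=1
Ev 4: PC=7 idx=1 pred=T actual=N -> ctr[1]=2
Ev 5: PC=7 idx=1 pred=T actual=N -> ctr[1]=1
Ev 6: PC=6 idx=0 pred=N actual=N -> ctr[0]=0
Ev 7: PC=7 idx=1 pred=N actual=T -> ctr[1]=2
Ev 8: PC=6 idx=0 pred=N actual=T -> ctr[0]=1
Ev 9: PC=7 idx=1 pred=T actual=T -> ctr[1]=3
Ev 10: PC=6 idx=0 pred=N actual=T -> ctr[0]=2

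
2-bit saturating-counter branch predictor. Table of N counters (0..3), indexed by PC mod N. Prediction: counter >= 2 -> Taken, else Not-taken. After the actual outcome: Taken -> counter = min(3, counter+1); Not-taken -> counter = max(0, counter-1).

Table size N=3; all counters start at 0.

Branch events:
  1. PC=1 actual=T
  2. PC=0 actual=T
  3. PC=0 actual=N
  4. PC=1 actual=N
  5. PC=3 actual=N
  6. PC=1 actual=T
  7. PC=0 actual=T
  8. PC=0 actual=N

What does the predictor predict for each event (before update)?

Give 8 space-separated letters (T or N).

Ev 1: PC=1 idx=1 pred=N actual=T -> ctr[1]=1
Ev 2: PC=0 idx=0 pred=N actual=T -> ctr[0]=1
Ev 3: PC=0 idx=0 pred=N actual=N -> ctr[0]=0
Ev 4: PC=1 idx=1 pred=N actual=N -> ctr[1]=0
Ev 5: PC=3 idx=0 pred=N actual=N -> ctr[0]=0
Ev 6: PC=1 idx=1 pred=N actual=T -> ctr[1]=1
Ev 7: PC=0 idx=0 pred=N actual=T -> ctr[0]=1
Ev 8: PC=0 idx=0 pred=N actual=N -> ctr[0]=0

Answer: N N N N N N N N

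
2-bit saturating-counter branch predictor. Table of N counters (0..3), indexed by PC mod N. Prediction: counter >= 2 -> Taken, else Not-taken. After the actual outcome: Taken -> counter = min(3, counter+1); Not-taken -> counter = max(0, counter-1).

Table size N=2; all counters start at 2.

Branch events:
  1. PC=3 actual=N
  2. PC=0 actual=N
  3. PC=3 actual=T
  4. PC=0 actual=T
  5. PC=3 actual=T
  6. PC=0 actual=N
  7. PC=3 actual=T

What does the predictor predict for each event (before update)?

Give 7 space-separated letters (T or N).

Ev 1: PC=3 idx=1 pred=T actual=N -> ctr[1]=1
Ev 2: PC=0 idx=0 pred=T actual=N -> ctr[0]=1
Ev 3: PC=3 idx=1 pred=N actual=T -> ctr[1]=2
Ev 4: PC=0 idx=0 pred=N actual=T -> ctr[0]=2
Ev 5: PC=3 idx=1 pred=T actual=T -> ctr[1]=3
Ev 6: PC=0 idx=0 pred=T actual=N -> ctr[0]=1
Ev 7: PC=3 idx=1 pred=T actual=T -> ctr[1]=3

Answer: T T N N T T T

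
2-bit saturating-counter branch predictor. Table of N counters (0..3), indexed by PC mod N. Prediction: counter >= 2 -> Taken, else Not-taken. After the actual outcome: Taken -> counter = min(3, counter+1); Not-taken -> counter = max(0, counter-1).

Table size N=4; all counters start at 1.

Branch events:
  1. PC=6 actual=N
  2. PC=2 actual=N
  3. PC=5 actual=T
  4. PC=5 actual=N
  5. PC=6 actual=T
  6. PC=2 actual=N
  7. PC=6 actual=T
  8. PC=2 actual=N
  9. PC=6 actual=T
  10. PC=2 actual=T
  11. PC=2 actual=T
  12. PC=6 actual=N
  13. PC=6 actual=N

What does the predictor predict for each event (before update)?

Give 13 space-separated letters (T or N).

Answer: N N N T N N N N N N T T T

Derivation:
Ev 1: PC=6 idx=2 pred=N actual=N -> ctr[2]=0
Ev 2: PC=2 idx=2 pred=N actual=N -> ctr[2]=0
Ev 3: PC=5 idx=1 pred=N actual=T -> ctr[1]=2
Ev 4: PC=5 idx=1 pred=T actual=N -> ctr[1]=1
Ev 5: PC=6 idx=2 pred=N actual=T -> ctr[2]=1
Ev 6: PC=2 idx=2 pred=N actual=N -> ctr[2]=0
Ev 7: PC=6 idx=2 pred=N actual=T -> ctr[2]=1
Ev 8: PC=2 idx=2 pred=N actual=N -> ctr[2]=0
Ev 9: PC=6 idx=2 pred=N actual=T -> ctr[2]=1
Ev 10: PC=2 idx=2 pred=N actual=T -> ctr[2]=2
Ev 11: PC=2 idx=2 pred=T actual=T -> ctr[2]=3
Ev 12: PC=6 idx=2 pred=T actual=N -> ctr[2]=2
Ev 13: PC=6 idx=2 pred=T actual=N -> ctr[2]=1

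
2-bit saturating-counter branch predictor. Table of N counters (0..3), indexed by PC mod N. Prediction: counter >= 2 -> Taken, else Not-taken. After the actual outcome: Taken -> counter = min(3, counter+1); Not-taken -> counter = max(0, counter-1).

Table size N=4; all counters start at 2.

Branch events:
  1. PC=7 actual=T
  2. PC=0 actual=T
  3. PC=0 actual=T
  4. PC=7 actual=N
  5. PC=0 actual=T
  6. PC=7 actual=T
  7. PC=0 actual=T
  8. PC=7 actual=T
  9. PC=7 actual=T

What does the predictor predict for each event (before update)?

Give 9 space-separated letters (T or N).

Ev 1: PC=7 idx=3 pred=T actual=T -> ctr[3]=3
Ev 2: PC=0 idx=0 pred=T actual=T -> ctr[0]=3
Ev 3: PC=0 idx=0 pred=T actual=T -> ctr[0]=3
Ev 4: PC=7 idx=3 pred=T actual=N -> ctr[3]=2
Ev 5: PC=0 idx=0 pred=T actual=T -> ctr[0]=3
Ev 6: PC=7 idx=3 pred=T actual=T -> ctr[3]=3
Ev 7: PC=0 idx=0 pred=T actual=T -> ctr[0]=3
Ev 8: PC=7 idx=3 pred=T actual=T -> ctr[3]=3
Ev 9: PC=7 idx=3 pred=T actual=T -> ctr[3]=3

Answer: T T T T T T T T T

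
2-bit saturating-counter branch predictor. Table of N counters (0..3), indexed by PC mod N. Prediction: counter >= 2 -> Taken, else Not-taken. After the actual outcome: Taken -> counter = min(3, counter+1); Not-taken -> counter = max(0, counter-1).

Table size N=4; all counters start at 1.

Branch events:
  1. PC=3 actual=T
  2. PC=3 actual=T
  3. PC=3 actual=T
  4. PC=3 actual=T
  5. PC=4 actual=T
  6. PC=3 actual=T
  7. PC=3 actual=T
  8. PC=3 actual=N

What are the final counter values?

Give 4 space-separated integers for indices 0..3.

Ev 1: PC=3 idx=3 pred=N actual=T -> ctr[3]=2
Ev 2: PC=3 idx=3 pred=T actual=T -> ctr[3]=3
Ev 3: PC=3 idx=3 pred=T actual=T -> ctr[3]=3
Ev 4: PC=3 idx=3 pred=T actual=T -> ctr[3]=3
Ev 5: PC=4 idx=0 pred=N actual=T -> ctr[0]=2
Ev 6: PC=3 idx=3 pred=T actual=T -> ctr[3]=3
Ev 7: PC=3 idx=3 pred=T actual=T -> ctr[3]=3
Ev 8: PC=3 idx=3 pred=T actual=N -> ctr[3]=2

Answer: 2 1 1 2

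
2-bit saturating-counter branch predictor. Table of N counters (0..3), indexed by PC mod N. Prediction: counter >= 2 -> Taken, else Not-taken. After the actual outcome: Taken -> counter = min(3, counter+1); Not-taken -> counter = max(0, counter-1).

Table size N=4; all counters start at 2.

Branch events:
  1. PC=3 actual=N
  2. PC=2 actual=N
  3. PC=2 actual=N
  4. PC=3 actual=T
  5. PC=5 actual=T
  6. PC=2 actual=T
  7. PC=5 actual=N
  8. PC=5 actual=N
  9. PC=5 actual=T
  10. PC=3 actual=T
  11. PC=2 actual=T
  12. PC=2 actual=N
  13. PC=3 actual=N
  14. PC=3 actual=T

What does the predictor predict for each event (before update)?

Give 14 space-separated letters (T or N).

Answer: T T N N T N T T N T N T T T

Derivation:
Ev 1: PC=3 idx=3 pred=T actual=N -> ctr[3]=1
Ev 2: PC=2 idx=2 pred=T actual=N -> ctr[2]=1
Ev 3: PC=2 idx=2 pred=N actual=N -> ctr[2]=0
Ev 4: PC=3 idx=3 pred=N actual=T -> ctr[3]=2
Ev 5: PC=5 idx=1 pred=T actual=T -> ctr[1]=3
Ev 6: PC=2 idx=2 pred=N actual=T -> ctr[2]=1
Ev 7: PC=5 idx=1 pred=T actual=N -> ctr[1]=2
Ev 8: PC=5 idx=1 pred=T actual=N -> ctr[1]=1
Ev 9: PC=5 idx=1 pred=N actual=T -> ctr[1]=2
Ev 10: PC=3 idx=3 pred=T actual=T -> ctr[3]=3
Ev 11: PC=2 idx=2 pred=N actual=T -> ctr[2]=2
Ev 12: PC=2 idx=2 pred=T actual=N -> ctr[2]=1
Ev 13: PC=3 idx=3 pred=T actual=N -> ctr[3]=2
Ev 14: PC=3 idx=3 pred=T actual=T -> ctr[3]=3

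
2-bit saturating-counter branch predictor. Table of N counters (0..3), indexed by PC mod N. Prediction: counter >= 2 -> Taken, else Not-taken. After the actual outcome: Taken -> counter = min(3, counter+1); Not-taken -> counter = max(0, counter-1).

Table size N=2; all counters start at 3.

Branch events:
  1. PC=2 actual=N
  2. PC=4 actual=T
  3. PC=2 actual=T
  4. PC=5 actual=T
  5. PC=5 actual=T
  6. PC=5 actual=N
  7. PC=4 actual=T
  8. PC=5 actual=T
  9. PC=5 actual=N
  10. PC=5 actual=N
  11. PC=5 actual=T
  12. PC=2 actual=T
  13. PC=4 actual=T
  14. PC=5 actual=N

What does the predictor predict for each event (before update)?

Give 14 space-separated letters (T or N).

Ev 1: PC=2 idx=0 pred=T actual=N -> ctr[0]=2
Ev 2: PC=4 idx=0 pred=T actual=T -> ctr[0]=3
Ev 3: PC=2 idx=0 pred=T actual=T -> ctr[0]=3
Ev 4: PC=5 idx=1 pred=T actual=T -> ctr[1]=3
Ev 5: PC=5 idx=1 pred=T actual=T -> ctr[1]=3
Ev 6: PC=5 idx=1 pred=T actual=N -> ctr[1]=2
Ev 7: PC=4 idx=0 pred=T actual=T -> ctr[0]=3
Ev 8: PC=5 idx=1 pred=T actual=T -> ctr[1]=3
Ev 9: PC=5 idx=1 pred=T actual=N -> ctr[1]=2
Ev 10: PC=5 idx=1 pred=T actual=N -> ctr[1]=1
Ev 11: PC=5 idx=1 pred=N actual=T -> ctr[1]=2
Ev 12: PC=2 idx=0 pred=T actual=T -> ctr[0]=3
Ev 13: PC=4 idx=0 pred=T actual=T -> ctr[0]=3
Ev 14: PC=5 idx=1 pred=T actual=N -> ctr[1]=1

Answer: T T T T T T T T T T N T T T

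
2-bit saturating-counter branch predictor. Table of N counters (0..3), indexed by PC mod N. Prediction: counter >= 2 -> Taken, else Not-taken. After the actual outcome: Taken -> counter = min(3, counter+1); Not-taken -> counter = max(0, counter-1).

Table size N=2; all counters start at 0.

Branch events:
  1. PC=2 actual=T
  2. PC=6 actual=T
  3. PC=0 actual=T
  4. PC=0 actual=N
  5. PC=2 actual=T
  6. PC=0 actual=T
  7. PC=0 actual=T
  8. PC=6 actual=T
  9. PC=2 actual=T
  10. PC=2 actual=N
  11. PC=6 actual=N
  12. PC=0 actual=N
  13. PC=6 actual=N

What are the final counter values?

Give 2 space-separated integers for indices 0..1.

Answer: 0 0

Derivation:
Ev 1: PC=2 idx=0 pred=N actual=T -> ctr[0]=1
Ev 2: PC=6 idx=0 pred=N actual=T -> ctr[0]=2
Ev 3: PC=0 idx=0 pred=T actual=T -> ctr[0]=3
Ev 4: PC=0 idx=0 pred=T actual=N -> ctr[0]=2
Ev 5: PC=2 idx=0 pred=T actual=T -> ctr[0]=3
Ev 6: PC=0 idx=0 pred=T actual=T -> ctr[0]=3
Ev 7: PC=0 idx=0 pred=T actual=T -> ctr[0]=3
Ev 8: PC=6 idx=0 pred=T actual=T -> ctr[0]=3
Ev 9: PC=2 idx=0 pred=T actual=T -> ctr[0]=3
Ev 10: PC=2 idx=0 pred=T actual=N -> ctr[0]=2
Ev 11: PC=6 idx=0 pred=T actual=N -> ctr[0]=1
Ev 12: PC=0 idx=0 pred=N actual=N -> ctr[0]=0
Ev 13: PC=6 idx=0 pred=N actual=N -> ctr[0]=0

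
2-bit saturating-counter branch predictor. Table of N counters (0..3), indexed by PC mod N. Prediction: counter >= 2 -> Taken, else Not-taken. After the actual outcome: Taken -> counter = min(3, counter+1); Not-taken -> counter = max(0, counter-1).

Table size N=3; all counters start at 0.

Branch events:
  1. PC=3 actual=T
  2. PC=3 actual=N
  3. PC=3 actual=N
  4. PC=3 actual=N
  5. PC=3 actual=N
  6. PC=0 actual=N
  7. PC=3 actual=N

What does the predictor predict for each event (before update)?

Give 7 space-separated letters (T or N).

Ev 1: PC=3 idx=0 pred=N actual=T -> ctr[0]=1
Ev 2: PC=3 idx=0 pred=N actual=N -> ctr[0]=0
Ev 3: PC=3 idx=0 pred=N actual=N -> ctr[0]=0
Ev 4: PC=3 idx=0 pred=N actual=N -> ctr[0]=0
Ev 5: PC=3 idx=0 pred=N actual=N -> ctr[0]=0
Ev 6: PC=0 idx=0 pred=N actual=N -> ctr[0]=0
Ev 7: PC=3 idx=0 pred=N actual=N -> ctr[0]=0

Answer: N N N N N N N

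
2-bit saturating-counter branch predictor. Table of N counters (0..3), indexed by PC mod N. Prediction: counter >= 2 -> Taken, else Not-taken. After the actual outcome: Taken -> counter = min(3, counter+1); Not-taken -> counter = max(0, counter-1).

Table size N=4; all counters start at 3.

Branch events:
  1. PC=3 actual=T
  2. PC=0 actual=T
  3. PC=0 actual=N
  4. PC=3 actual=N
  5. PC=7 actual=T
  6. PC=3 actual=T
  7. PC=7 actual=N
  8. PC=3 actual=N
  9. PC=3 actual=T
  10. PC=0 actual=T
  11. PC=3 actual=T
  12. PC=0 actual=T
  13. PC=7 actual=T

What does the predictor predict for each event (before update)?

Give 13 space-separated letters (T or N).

Ev 1: PC=3 idx=3 pred=T actual=T -> ctr[3]=3
Ev 2: PC=0 idx=0 pred=T actual=T -> ctr[0]=3
Ev 3: PC=0 idx=0 pred=T actual=N -> ctr[0]=2
Ev 4: PC=3 idx=3 pred=T actual=N -> ctr[3]=2
Ev 5: PC=7 idx=3 pred=T actual=T -> ctr[3]=3
Ev 6: PC=3 idx=3 pred=T actual=T -> ctr[3]=3
Ev 7: PC=7 idx=3 pred=T actual=N -> ctr[3]=2
Ev 8: PC=3 idx=3 pred=T actual=N -> ctr[3]=1
Ev 9: PC=3 idx=3 pred=N actual=T -> ctr[3]=2
Ev 10: PC=0 idx=0 pred=T actual=T -> ctr[0]=3
Ev 11: PC=3 idx=3 pred=T actual=T -> ctr[3]=3
Ev 12: PC=0 idx=0 pred=T actual=T -> ctr[0]=3
Ev 13: PC=7 idx=3 pred=T actual=T -> ctr[3]=3

Answer: T T T T T T T T N T T T T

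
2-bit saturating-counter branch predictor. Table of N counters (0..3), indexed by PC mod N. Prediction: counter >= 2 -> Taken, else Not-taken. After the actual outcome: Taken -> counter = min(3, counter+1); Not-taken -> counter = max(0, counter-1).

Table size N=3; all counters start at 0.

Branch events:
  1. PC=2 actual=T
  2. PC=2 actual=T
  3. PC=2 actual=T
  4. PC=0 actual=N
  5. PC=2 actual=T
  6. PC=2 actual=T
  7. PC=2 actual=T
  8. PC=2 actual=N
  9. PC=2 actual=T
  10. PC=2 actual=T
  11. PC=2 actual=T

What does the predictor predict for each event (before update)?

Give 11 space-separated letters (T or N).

Answer: N N T N T T T T T T T

Derivation:
Ev 1: PC=2 idx=2 pred=N actual=T -> ctr[2]=1
Ev 2: PC=2 idx=2 pred=N actual=T -> ctr[2]=2
Ev 3: PC=2 idx=2 pred=T actual=T -> ctr[2]=3
Ev 4: PC=0 idx=0 pred=N actual=N -> ctr[0]=0
Ev 5: PC=2 idx=2 pred=T actual=T -> ctr[2]=3
Ev 6: PC=2 idx=2 pred=T actual=T -> ctr[2]=3
Ev 7: PC=2 idx=2 pred=T actual=T -> ctr[2]=3
Ev 8: PC=2 idx=2 pred=T actual=N -> ctr[2]=2
Ev 9: PC=2 idx=2 pred=T actual=T -> ctr[2]=3
Ev 10: PC=2 idx=2 pred=T actual=T -> ctr[2]=3
Ev 11: PC=2 idx=2 pred=T actual=T -> ctr[2]=3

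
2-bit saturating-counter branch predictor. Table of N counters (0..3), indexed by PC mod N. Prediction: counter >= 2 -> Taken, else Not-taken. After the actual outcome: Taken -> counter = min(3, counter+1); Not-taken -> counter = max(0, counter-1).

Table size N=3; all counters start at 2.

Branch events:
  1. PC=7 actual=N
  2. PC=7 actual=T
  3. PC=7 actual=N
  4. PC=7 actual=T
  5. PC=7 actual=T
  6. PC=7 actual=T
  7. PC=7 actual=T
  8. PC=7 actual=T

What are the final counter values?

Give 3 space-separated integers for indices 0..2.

Answer: 2 3 2

Derivation:
Ev 1: PC=7 idx=1 pred=T actual=N -> ctr[1]=1
Ev 2: PC=7 idx=1 pred=N actual=T -> ctr[1]=2
Ev 3: PC=7 idx=1 pred=T actual=N -> ctr[1]=1
Ev 4: PC=7 idx=1 pred=N actual=T -> ctr[1]=2
Ev 5: PC=7 idx=1 pred=T actual=T -> ctr[1]=3
Ev 6: PC=7 idx=1 pred=T actual=T -> ctr[1]=3
Ev 7: PC=7 idx=1 pred=T actual=T -> ctr[1]=3
Ev 8: PC=7 idx=1 pred=T actual=T -> ctr[1]=3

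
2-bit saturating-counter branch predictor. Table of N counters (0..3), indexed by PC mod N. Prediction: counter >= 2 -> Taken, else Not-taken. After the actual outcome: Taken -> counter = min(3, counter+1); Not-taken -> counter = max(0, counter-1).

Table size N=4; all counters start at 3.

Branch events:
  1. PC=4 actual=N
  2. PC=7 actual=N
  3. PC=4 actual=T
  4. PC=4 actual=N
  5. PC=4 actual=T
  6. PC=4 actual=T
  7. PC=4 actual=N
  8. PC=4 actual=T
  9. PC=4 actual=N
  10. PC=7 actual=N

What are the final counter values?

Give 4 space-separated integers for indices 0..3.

Ev 1: PC=4 idx=0 pred=T actual=N -> ctr[0]=2
Ev 2: PC=7 idx=3 pred=T actual=N -> ctr[3]=2
Ev 3: PC=4 idx=0 pred=T actual=T -> ctr[0]=3
Ev 4: PC=4 idx=0 pred=T actual=N -> ctr[0]=2
Ev 5: PC=4 idx=0 pred=T actual=T -> ctr[0]=3
Ev 6: PC=4 idx=0 pred=T actual=T -> ctr[0]=3
Ev 7: PC=4 idx=0 pred=T actual=N -> ctr[0]=2
Ev 8: PC=4 idx=0 pred=T actual=T -> ctr[0]=3
Ev 9: PC=4 idx=0 pred=T actual=N -> ctr[0]=2
Ev 10: PC=7 idx=3 pred=T actual=N -> ctr[3]=1

Answer: 2 3 3 1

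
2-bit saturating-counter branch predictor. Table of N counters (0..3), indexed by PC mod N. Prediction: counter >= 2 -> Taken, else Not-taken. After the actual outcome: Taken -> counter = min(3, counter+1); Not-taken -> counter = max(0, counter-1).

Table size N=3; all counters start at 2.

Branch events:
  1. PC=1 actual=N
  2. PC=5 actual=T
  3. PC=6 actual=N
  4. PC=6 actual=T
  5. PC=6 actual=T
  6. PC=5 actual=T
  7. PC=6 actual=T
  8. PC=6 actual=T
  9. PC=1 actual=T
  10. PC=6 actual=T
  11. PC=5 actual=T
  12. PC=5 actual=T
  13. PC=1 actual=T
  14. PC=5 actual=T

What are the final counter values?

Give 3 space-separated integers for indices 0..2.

Ev 1: PC=1 idx=1 pred=T actual=N -> ctr[1]=1
Ev 2: PC=5 idx=2 pred=T actual=T -> ctr[2]=3
Ev 3: PC=6 idx=0 pred=T actual=N -> ctr[0]=1
Ev 4: PC=6 idx=0 pred=N actual=T -> ctr[0]=2
Ev 5: PC=6 idx=0 pred=T actual=T -> ctr[0]=3
Ev 6: PC=5 idx=2 pred=T actual=T -> ctr[2]=3
Ev 7: PC=6 idx=0 pred=T actual=T -> ctr[0]=3
Ev 8: PC=6 idx=0 pred=T actual=T -> ctr[0]=3
Ev 9: PC=1 idx=1 pred=N actual=T -> ctr[1]=2
Ev 10: PC=6 idx=0 pred=T actual=T -> ctr[0]=3
Ev 11: PC=5 idx=2 pred=T actual=T -> ctr[2]=3
Ev 12: PC=5 idx=2 pred=T actual=T -> ctr[2]=3
Ev 13: PC=1 idx=1 pred=T actual=T -> ctr[1]=3
Ev 14: PC=5 idx=2 pred=T actual=T -> ctr[2]=3

Answer: 3 3 3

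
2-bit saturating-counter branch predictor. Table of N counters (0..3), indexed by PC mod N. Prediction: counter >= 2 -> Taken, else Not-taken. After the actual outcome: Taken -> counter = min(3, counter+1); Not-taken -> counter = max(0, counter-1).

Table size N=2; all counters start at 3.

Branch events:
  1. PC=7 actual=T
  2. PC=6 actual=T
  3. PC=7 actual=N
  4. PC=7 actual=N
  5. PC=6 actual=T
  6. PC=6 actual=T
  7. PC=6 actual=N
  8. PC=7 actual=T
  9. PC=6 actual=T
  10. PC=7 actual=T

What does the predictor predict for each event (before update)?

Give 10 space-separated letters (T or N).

Ev 1: PC=7 idx=1 pred=T actual=T -> ctr[1]=3
Ev 2: PC=6 idx=0 pred=T actual=T -> ctr[0]=3
Ev 3: PC=7 idx=1 pred=T actual=N -> ctr[1]=2
Ev 4: PC=7 idx=1 pred=T actual=N -> ctr[1]=1
Ev 5: PC=6 idx=0 pred=T actual=T -> ctr[0]=3
Ev 6: PC=6 idx=0 pred=T actual=T -> ctr[0]=3
Ev 7: PC=6 idx=0 pred=T actual=N -> ctr[0]=2
Ev 8: PC=7 idx=1 pred=N actual=T -> ctr[1]=2
Ev 9: PC=6 idx=0 pred=T actual=T -> ctr[0]=3
Ev 10: PC=7 idx=1 pred=T actual=T -> ctr[1]=3

Answer: T T T T T T T N T T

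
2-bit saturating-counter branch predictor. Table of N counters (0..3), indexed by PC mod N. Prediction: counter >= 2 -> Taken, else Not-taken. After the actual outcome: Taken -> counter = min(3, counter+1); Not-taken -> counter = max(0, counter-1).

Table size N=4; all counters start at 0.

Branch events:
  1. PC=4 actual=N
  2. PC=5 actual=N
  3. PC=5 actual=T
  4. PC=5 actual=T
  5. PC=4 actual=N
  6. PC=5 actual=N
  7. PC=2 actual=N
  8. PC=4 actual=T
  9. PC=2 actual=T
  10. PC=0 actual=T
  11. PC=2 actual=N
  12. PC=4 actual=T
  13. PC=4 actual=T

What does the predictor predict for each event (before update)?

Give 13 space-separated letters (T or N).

Ev 1: PC=4 idx=0 pred=N actual=N -> ctr[0]=0
Ev 2: PC=5 idx=1 pred=N actual=N -> ctr[1]=0
Ev 3: PC=5 idx=1 pred=N actual=T -> ctr[1]=1
Ev 4: PC=5 idx=1 pred=N actual=T -> ctr[1]=2
Ev 5: PC=4 idx=0 pred=N actual=N -> ctr[0]=0
Ev 6: PC=5 idx=1 pred=T actual=N -> ctr[1]=1
Ev 7: PC=2 idx=2 pred=N actual=N -> ctr[2]=0
Ev 8: PC=4 idx=0 pred=N actual=T -> ctr[0]=1
Ev 9: PC=2 idx=2 pred=N actual=T -> ctr[2]=1
Ev 10: PC=0 idx=0 pred=N actual=T -> ctr[0]=2
Ev 11: PC=2 idx=2 pred=N actual=N -> ctr[2]=0
Ev 12: PC=4 idx=0 pred=T actual=T -> ctr[0]=3
Ev 13: PC=4 idx=0 pred=T actual=T -> ctr[0]=3

Answer: N N N N N T N N N N N T T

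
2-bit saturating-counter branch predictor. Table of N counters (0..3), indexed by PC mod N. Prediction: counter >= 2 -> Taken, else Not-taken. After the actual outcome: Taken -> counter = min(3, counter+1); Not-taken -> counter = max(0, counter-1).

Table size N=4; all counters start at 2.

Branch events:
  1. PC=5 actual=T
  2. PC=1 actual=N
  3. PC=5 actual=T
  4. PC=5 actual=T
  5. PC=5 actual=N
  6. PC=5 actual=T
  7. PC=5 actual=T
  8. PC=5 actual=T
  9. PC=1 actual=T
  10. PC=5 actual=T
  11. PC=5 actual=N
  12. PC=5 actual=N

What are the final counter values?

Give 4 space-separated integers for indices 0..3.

Answer: 2 1 2 2

Derivation:
Ev 1: PC=5 idx=1 pred=T actual=T -> ctr[1]=3
Ev 2: PC=1 idx=1 pred=T actual=N -> ctr[1]=2
Ev 3: PC=5 idx=1 pred=T actual=T -> ctr[1]=3
Ev 4: PC=5 idx=1 pred=T actual=T -> ctr[1]=3
Ev 5: PC=5 idx=1 pred=T actual=N -> ctr[1]=2
Ev 6: PC=5 idx=1 pred=T actual=T -> ctr[1]=3
Ev 7: PC=5 idx=1 pred=T actual=T -> ctr[1]=3
Ev 8: PC=5 idx=1 pred=T actual=T -> ctr[1]=3
Ev 9: PC=1 idx=1 pred=T actual=T -> ctr[1]=3
Ev 10: PC=5 idx=1 pred=T actual=T -> ctr[1]=3
Ev 11: PC=5 idx=1 pred=T actual=N -> ctr[1]=2
Ev 12: PC=5 idx=1 pred=T actual=N -> ctr[1]=1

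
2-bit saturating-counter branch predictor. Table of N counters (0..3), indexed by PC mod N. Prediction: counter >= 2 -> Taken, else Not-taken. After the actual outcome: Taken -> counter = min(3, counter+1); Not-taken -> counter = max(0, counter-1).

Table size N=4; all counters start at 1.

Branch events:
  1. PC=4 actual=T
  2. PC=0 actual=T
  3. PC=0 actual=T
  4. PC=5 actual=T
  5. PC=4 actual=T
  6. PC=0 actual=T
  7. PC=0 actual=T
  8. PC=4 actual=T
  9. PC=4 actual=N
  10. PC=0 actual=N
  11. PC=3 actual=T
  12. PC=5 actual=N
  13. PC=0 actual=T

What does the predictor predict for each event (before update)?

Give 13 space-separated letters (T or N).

Ev 1: PC=4 idx=0 pred=N actual=T -> ctr[0]=2
Ev 2: PC=0 idx=0 pred=T actual=T -> ctr[0]=3
Ev 3: PC=0 idx=0 pred=T actual=T -> ctr[0]=3
Ev 4: PC=5 idx=1 pred=N actual=T -> ctr[1]=2
Ev 5: PC=4 idx=0 pred=T actual=T -> ctr[0]=3
Ev 6: PC=0 idx=0 pred=T actual=T -> ctr[0]=3
Ev 7: PC=0 idx=0 pred=T actual=T -> ctr[0]=3
Ev 8: PC=4 idx=0 pred=T actual=T -> ctr[0]=3
Ev 9: PC=4 idx=0 pred=T actual=N -> ctr[0]=2
Ev 10: PC=0 idx=0 pred=T actual=N -> ctr[0]=1
Ev 11: PC=3 idx=3 pred=N actual=T -> ctr[3]=2
Ev 12: PC=5 idx=1 pred=T actual=N -> ctr[1]=1
Ev 13: PC=0 idx=0 pred=N actual=T -> ctr[0]=2

Answer: N T T N T T T T T T N T N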